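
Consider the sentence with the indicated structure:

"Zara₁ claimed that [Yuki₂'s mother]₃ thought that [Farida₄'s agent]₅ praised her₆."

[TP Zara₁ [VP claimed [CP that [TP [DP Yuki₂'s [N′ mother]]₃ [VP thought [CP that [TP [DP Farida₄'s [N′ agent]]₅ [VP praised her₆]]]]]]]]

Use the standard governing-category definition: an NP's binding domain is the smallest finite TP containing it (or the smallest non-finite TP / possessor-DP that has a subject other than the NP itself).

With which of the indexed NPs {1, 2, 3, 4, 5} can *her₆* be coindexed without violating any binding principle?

{1, 2, 3, 4}

*her* is a pronoun, so Principle B applies: it must be free in its binding domain.
Binding domain of *her₆*: the embedded TP, whose subject is [Farida₄'s agent]₅.
*Zara₁* c-commands the pronoun but from outside its binding domain, and is not c-commanded by it → coindexation permitted.
*Yuki₂* and the pronoun do not c-command one another → neither Principle B nor Principle C is at stake; coindexation permitted.
*[Yuki₂'s mother]₃* c-commands the pronoun but from outside its binding domain, and is not c-commanded by it → coindexation permitted.
*Farida₄* and the pronoun do not c-command one another → neither Principle B nor Principle C is at stake; coindexation permitted.
*[Farida₄'s agent]₅* c-commands the pronoun within its binding domain → coindexation would violate Principle B.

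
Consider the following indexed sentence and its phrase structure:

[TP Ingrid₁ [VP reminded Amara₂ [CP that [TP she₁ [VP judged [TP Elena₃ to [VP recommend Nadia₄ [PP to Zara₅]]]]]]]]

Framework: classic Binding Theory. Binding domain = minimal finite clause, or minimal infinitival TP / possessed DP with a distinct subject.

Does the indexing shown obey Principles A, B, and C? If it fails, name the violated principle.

grammatical

The two coindexed NPs are *Ingrid₁* and *she₁*.
*she₁* is a pronoun; nothing c-commands it within its binding domain (the embedded TP.), so Principle B holds trivially.
*Ingrid₁* is an R-expression; *she₁* does not c-command it, and no other NP shares its index, so Principle C is satisfied.
All principles are respected.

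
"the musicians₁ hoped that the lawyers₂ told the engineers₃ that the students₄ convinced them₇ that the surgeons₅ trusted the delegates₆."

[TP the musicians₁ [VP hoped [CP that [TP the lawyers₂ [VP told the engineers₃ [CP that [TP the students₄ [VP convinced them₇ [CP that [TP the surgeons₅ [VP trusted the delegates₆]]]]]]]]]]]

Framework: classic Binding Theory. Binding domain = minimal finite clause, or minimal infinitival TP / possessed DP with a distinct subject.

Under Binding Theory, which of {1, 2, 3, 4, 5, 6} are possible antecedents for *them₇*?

{1, 2, 3}

*them* is a pronoun, so Principle B applies: it must be free in its binding domain.
Binding domain of *them₇*: the embedded TP, whose subject is the students₄.
*the musicians₁* c-commands the pronoun but from outside its binding domain, and is not c-commanded by it → coindexation permitted.
*the lawyers₂* c-commands the pronoun but from outside its binding domain, and is not c-commanded by it → coindexation permitted.
*the engineers₃* c-commands the pronoun but from outside its binding domain, and is not c-commanded by it → coindexation permitted.
*the students₄* c-commands the pronoun within its binding domain → coindexation would violate Principle B.
*the surgeons₅*: the pronoun c-commands this R-expression → coindexation would violate Principle C on *the surgeons₅*.
*the delegates₆*: the pronoun c-commands this R-expression → coindexation would violate Principle C on *the delegates₆*.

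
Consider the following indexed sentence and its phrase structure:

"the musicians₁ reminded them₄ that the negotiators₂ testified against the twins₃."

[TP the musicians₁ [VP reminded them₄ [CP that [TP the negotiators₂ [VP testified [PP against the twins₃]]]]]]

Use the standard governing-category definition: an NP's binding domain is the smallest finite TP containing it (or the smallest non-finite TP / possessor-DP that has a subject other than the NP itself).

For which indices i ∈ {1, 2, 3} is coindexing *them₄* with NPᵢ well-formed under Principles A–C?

*them* is a pronoun, so Principle B applies: it must be free in its binding domain.
Binding domain of *them₄*: the matrix TP, whose subject is the musicians₁.
*the musicians₁* c-commands the pronoun within its binding domain → coindexation would violate Principle B.
*the negotiators₂*: the pronoun c-commands this R-expression → coindexation would violate Principle C on *the negotiators₂*.
*the twins₃*: the pronoun c-commands this R-expression → coindexation would violate Principle C on *the twins₃*.

none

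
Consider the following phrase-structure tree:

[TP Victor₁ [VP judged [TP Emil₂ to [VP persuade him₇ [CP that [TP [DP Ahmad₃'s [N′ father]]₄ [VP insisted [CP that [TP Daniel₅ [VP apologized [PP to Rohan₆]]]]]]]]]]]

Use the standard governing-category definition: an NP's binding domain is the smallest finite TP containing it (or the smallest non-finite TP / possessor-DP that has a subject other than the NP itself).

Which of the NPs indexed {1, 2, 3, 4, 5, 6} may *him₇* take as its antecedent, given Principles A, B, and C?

*him* is a pronoun, so Principle B applies: it must be free in its binding domain.
Binding domain of *him₇*: the embedded TP, whose subject is Emil₂.
*Victor₁* c-commands the pronoun but from outside its binding domain, and is not c-commanded by it → coindexation permitted.
*Emil₂* c-commands the pronoun within its binding domain → coindexation would violate Principle B.
*Ahmad₃*: the pronoun c-commands this R-expression → coindexation would violate Principle C on *Ahmad₃*.
*[Ahmad₃'s father]₄*: the pronoun c-commands this R-expression → coindexation would violate Principle C on *[Ahmad₃'s father]₄*.
*Daniel₅*: the pronoun c-commands this R-expression → coindexation would violate Principle C on *Daniel₅*.
*Rohan₆*: the pronoun c-commands this R-expression → coindexation would violate Principle C on *Rohan₆*.

{1}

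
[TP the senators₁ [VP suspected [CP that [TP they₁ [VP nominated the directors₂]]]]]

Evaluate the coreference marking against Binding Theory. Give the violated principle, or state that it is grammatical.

The two coindexed NPs are *the senators₁* and *they₁*.
*they₁* is a pronoun; nothing c-commands it within its binding domain (the embedded TP.), so Principle B holds trivially.
*the senators₁* is an R-expression; *they₁* does not c-command it, and no other NP shares its index, so Principle C is satisfied.
All principles are respected.

grammatical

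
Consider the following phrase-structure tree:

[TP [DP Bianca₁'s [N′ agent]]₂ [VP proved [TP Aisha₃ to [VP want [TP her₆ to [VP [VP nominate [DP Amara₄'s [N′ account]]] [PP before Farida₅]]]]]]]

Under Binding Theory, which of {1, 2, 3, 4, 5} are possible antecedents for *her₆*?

*her* is a pronoun, so Principle B applies: it must be free in its binding domain.
Binding domain of *her₆*: the embedded TP, whose subject is Aisha₃.
*Bianca₁* and the pronoun do not c-command one another → neither Principle B nor Principle C is at stake; coindexation permitted.
*[Bianca₁'s agent]₂* c-commands the pronoun but from outside its binding domain, and is not c-commanded by it → coindexation permitted.
*Aisha₃* c-commands the pronoun within its binding domain → coindexation would violate Principle B.
*Amara₄*: the pronoun c-commands this R-expression → coindexation would violate Principle C on *Amara₄*.
*Farida₅*: the pronoun c-commands this R-expression → coindexation would violate Principle C on *Farida₅*.

{1, 2}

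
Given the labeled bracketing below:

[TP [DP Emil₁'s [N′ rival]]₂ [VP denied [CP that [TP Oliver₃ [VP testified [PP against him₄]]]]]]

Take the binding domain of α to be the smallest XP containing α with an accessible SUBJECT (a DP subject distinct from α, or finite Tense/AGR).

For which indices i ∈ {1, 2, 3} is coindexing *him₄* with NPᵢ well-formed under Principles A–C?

{1, 2}

*him* is a pronoun, so Principle B applies: it must be free in its binding domain.
Binding domain of *him₄*: the embedded TP, whose subject is Oliver₃.
*Emil₁* and the pronoun do not c-command one another → neither Principle B nor Principle C is at stake; coindexation permitted.
*[Emil₁'s rival]₂* c-commands the pronoun but from outside its binding domain, and is not c-commanded by it → coindexation permitted.
*Oliver₃* c-commands the pronoun within its binding domain → coindexation would violate Principle B.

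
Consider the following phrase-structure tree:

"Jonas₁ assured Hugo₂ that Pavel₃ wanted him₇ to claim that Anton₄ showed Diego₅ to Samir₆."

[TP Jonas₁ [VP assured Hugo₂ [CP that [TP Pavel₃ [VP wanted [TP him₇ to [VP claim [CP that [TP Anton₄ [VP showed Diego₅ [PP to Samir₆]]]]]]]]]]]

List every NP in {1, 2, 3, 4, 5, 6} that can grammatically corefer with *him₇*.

*him* is a pronoun, so Principle B applies: it must be free in its binding domain.
Binding domain of *him₇*: the embedded TP, whose subject is Pavel₃.
*Jonas₁* c-commands the pronoun but from outside its binding domain, and is not c-commanded by it → coindexation permitted.
*Hugo₂* c-commands the pronoun but from outside its binding domain, and is not c-commanded by it → coindexation permitted.
*Pavel₃* c-commands the pronoun within its binding domain → coindexation would violate Principle B.
*Anton₄*: the pronoun c-commands this R-expression → coindexation would violate Principle C on *Anton₄*.
*Diego₅*: the pronoun c-commands this R-expression → coindexation would violate Principle C on *Diego₅*.
*Samir₆*: the pronoun c-commands this R-expression → coindexation would violate Principle C on *Samir₆*.

{1, 2}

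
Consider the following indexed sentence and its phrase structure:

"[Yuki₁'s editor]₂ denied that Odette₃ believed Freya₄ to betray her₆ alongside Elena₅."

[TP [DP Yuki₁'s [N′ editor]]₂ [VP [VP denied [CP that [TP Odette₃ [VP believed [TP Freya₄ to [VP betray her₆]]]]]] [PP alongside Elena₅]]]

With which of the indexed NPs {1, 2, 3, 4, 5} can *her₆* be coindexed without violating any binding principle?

{1, 2, 3, 5}

*her* is a pronoun, so Principle B applies: it must be free in its binding domain.
Binding domain of *her₆*: the embedded TP, whose subject is Freya₄.
*Yuki₁* and the pronoun do not c-command one another → neither Principle B nor Principle C is at stake; coindexation permitted.
*[Yuki₁'s editor]₂* c-commands the pronoun but from outside its binding domain, and is not c-commanded by it → coindexation permitted.
*Odette₃* c-commands the pronoun but from outside its binding domain, and is not c-commanded by it → coindexation permitted.
*Freya₄* c-commands the pronoun within its binding domain → coindexation would violate Principle B.
*Elena₅* and the pronoun do not c-command one another → neither Principle B nor Principle C is at stake; coindexation permitted.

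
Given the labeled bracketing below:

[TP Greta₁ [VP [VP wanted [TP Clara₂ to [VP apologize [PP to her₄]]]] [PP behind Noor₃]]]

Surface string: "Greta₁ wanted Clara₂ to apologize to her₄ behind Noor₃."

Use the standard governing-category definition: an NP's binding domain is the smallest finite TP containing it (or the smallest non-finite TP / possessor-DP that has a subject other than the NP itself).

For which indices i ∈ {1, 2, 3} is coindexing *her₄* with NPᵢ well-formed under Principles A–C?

{1, 3}

*her* is a pronoun, so Principle B applies: it must be free in its binding domain.
Binding domain of *her₄*: the embedded TP, whose subject is Clara₂.
*Greta₁* c-commands the pronoun but from outside its binding domain, and is not c-commanded by it → coindexation permitted.
*Clara₂* c-commands the pronoun within its binding domain → coindexation would violate Principle B.
*Noor₃* and the pronoun do not c-command one another → neither Principle B nor Principle C is at stake; coindexation permitted.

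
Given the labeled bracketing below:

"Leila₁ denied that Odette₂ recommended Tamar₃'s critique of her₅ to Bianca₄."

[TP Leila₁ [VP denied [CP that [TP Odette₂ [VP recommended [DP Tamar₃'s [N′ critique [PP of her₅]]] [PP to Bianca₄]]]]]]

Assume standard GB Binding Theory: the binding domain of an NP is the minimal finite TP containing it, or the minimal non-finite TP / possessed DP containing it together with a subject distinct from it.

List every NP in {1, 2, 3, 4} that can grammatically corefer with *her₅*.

*her* is a pronoun, so Principle B applies: it must be free in its binding domain.
Binding domain of *her₅*: the possessed DP, whose subject is Tamar₃.
*Leila₁* c-commands the pronoun but from outside its binding domain, and is not c-commanded by it → coindexation permitted.
*Odette₂* c-commands the pronoun but from outside its binding domain, and is not c-commanded by it → coindexation permitted.
*Tamar₃* c-commands the pronoun within its binding domain → coindexation would violate Principle B.
*Bianca₄* and the pronoun do not c-command one another → neither Principle B nor Principle C is at stake; coindexation permitted.

{1, 2, 4}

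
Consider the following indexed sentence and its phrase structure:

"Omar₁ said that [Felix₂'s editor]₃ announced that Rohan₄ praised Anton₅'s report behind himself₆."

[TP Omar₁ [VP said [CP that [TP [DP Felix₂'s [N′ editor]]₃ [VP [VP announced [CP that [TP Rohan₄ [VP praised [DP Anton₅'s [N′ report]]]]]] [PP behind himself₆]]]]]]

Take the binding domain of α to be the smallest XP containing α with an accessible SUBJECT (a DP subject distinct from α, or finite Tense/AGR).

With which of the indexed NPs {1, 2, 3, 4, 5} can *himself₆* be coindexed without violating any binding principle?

*himself* is an anaphor, so Principle A applies: it must be bound in its binding domain.
Binding domain of *himself₆*: the embedded TP, whose subject is [Felix₂'s editor]₃.
*Omar₁* c-commands the anaphor but is outside its binding domain → cannot satisfy Principle A.
*Felix₂* does not c-command the anaphor → cannot bind it.
*[Felix₂'s editor]₃* c-commands the anaphor within its binding domain → licit binder.
*Rohan₄* does not c-command the anaphor → cannot bind it.
*Anton₅* does not c-command the anaphor → cannot bind it.

{3}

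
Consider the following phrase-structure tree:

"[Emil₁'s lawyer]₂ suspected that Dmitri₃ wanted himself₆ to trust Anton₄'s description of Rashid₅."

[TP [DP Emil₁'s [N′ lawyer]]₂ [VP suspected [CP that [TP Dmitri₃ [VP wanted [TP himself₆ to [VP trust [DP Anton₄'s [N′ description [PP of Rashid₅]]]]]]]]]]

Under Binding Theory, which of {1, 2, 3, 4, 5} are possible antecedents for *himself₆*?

{3}

*himself* is an anaphor, so Principle A applies: it must be bound in its binding domain.
Binding domain of *himself₆*: the embedded TP, whose subject is Dmitri₃.
*Emil₁* does not c-command the anaphor → cannot bind it.
*[Emil₁'s lawyer]₂* c-commands the anaphor but is outside its binding domain → cannot satisfy Principle A.
*Dmitri₃* c-commands the anaphor within its binding domain → licit binder.
*Anton₄* does not c-command the anaphor → cannot bind it.
*Rashid₅* does not c-command the anaphor → cannot bind it.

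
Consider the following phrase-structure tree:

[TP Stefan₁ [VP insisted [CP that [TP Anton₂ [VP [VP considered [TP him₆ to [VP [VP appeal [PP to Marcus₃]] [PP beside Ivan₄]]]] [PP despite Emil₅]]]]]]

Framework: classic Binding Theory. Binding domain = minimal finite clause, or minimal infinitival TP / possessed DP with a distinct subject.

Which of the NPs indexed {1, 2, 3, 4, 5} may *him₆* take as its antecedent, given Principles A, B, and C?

*him* is a pronoun, so Principle B applies: it must be free in its binding domain.
Binding domain of *him₆*: the embedded TP, whose subject is Anton₂.
*Stefan₁* c-commands the pronoun but from outside its binding domain, and is not c-commanded by it → coindexation permitted.
*Anton₂* c-commands the pronoun within its binding domain → coindexation would violate Principle B.
*Marcus₃*: the pronoun c-commands this R-expression → coindexation would violate Principle C on *Marcus₃*.
*Ivan₄*: the pronoun c-commands this R-expression → coindexation would violate Principle C on *Ivan₄*.
*Emil₅* and the pronoun do not c-command one another → neither Principle B nor Principle C is at stake; coindexation permitted.

{1, 5}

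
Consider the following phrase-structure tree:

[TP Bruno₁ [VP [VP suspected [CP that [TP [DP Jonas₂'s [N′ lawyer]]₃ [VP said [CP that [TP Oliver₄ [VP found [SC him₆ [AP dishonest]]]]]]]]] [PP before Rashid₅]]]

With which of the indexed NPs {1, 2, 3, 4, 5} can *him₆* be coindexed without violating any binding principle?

{1, 2, 3, 5}

*him* is a pronoun, so Principle B applies: it must be free in its binding domain.
Binding domain of *him₆*: the embedded TP, whose subject is Oliver₄.
*Bruno₁* c-commands the pronoun but from outside its binding domain, and is not c-commanded by it → coindexation permitted.
*Jonas₂* and the pronoun do not c-command one another → neither Principle B nor Principle C is at stake; coindexation permitted.
*[Jonas₂'s lawyer]₃* c-commands the pronoun but from outside its binding domain, and is not c-commanded by it → coindexation permitted.
*Oliver₄* c-commands the pronoun within its binding domain → coindexation would violate Principle B.
*Rashid₅* and the pronoun do not c-command one another → neither Principle B nor Principle C is at stake; coindexation permitted.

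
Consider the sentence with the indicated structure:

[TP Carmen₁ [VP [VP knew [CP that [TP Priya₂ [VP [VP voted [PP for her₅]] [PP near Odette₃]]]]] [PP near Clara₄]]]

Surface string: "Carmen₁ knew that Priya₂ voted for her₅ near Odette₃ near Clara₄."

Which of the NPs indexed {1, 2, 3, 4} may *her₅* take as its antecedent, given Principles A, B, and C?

{1, 3, 4}

*her* is a pronoun, so Principle B applies: it must be free in its binding domain.
Binding domain of *her₅*: the embedded TP, whose subject is Priya₂.
*Carmen₁* c-commands the pronoun but from outside its binding domain, and is not c-commanded by it → coindexation permitted.
*Priya₂* c-commands the pronoun within its binding domain → coindexation would violate Principle B.
*Odette₃* and the pronoun do not c-command one another → neither Principle B nor Principle C is at stake; coindexation permitted.
*Clara₄* and the pronoun do not c-command one another → neither Principle B nor Principle C is at stake; coindexation permitted.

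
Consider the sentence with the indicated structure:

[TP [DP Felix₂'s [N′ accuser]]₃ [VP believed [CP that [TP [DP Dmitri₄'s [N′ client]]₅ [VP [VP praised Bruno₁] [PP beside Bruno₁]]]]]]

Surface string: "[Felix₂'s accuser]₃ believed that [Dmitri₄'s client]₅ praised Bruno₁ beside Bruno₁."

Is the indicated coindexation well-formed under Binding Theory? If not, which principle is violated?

The two coindexed NPs are *Bruno₁* and *Bruno₁*.
*Bruno₁* is an R-expression; no coindexed NP c-commands it, so Principle C holds.
*Bruno₁* is an R-expression; *Bruno₁* does not c-command it, and no other NP shares its index, so Principle C is satisfied.
All principles are respected.

grammatical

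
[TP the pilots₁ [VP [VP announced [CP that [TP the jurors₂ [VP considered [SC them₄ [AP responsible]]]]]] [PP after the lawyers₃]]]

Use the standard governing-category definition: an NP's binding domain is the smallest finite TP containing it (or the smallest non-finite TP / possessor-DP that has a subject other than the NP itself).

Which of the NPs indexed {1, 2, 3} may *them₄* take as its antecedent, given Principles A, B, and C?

*them* is a pronoun, so Principle B applies: it must be free in its binding domain.
Binding domain of *them₄*: the embedded TP, whose subject is the jurors₂.
*the pilots₁* c-commands the pronoun but from outside its binding domain, and is not c-commanded by it → coindexation permitted.
*the jurors₂* c-commands the pronoun within its binding domain → coindexation would violate Principle B.
*the lawyers₃* and the pronoun do not c-command one another → neither Principle B nor Principle C is at stake; coindexation permitted.

{1, 3}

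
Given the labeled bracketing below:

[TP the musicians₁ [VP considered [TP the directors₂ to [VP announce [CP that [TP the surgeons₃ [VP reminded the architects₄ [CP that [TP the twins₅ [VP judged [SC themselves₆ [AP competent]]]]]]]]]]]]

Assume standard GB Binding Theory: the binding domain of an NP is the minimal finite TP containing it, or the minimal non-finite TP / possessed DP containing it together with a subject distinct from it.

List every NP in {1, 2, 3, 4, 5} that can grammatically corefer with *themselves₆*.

*themselves* is an anaphor, so Principle A applies: it must be bound in its binding domain.
Binding domain of *themselves₆*: the embedded TP, whose subject is the twins₅.
*the musicians₁* c-commands the anaphor but is outside its binding domain → cannot satisfy Principle A.
*the directors₂* c-commands the anaphor but is outside its binding domain → cannot satisfy Principle A.
*the surgeons₃* c-commands the anaphor but is outside its binding domain → cannot satisfy Principle A.
*the architects₄* c-commands the anaphor but is outside its binding domain → cannot satisfy Principle A.
*the twins₅* c-commands the anaphor within its binding domain → licit binder.

{5}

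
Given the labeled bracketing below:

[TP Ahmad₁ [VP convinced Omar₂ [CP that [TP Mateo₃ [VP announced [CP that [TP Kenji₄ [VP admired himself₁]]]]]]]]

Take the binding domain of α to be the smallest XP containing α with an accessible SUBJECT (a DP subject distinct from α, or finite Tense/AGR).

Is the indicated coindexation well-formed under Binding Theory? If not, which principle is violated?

The two coindexed NPs are *Ahmad₁* and *himself₁*.
*himself₁* is an anaphor. Principle A requires it to be bound within its binding domain — the embedded TP, whose subject is Kenji₄.
Within that domain it is c-commanded by *Kenji₄*, which does not share its index.
*Ahmad₁* does c-command the anaphor, but from outside its binding domain.
The anaphor is unbound in its domain → Principle A violation.

Principle A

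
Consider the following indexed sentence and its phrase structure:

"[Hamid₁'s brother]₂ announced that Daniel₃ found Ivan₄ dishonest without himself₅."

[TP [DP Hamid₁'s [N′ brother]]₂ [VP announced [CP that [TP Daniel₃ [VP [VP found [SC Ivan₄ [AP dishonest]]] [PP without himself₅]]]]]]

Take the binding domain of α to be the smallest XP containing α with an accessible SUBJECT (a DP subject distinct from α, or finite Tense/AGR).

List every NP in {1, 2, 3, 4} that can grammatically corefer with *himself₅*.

*himself* is an anaphor, so Principle A applies: it must be bound in its binding domain.
Binding domain of *himself₅*: the embedded TP, whose subject is Daniel₃.
*Hamid₁* does not c-command the anaphor → cannot bind it.
*[Hamid₁'s brother]₂* c-commands the anaphor but is outside its binding domain → cannot satisfy Principle A.
*Daniel₃* c-commands the anaphor within its binding domain → licit binder.
*Ivan₄* does not c-command the anaphor → cannot bind it.

{3}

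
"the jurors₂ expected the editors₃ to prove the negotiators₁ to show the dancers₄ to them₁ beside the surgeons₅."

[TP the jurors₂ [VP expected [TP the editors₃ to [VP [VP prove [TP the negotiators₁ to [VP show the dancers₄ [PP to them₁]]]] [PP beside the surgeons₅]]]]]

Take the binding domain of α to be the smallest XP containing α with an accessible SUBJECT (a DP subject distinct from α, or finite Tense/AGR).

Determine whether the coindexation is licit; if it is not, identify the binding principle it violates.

The two coindexed NPs are *the negotiators₁* and *them₁*.
*them₁* is a pronoun. Its binding domain is the embedded TP, whose subject is the negotiators₁.
*the negotiators₁* c-commands it within that domain and carries the same index.
The pronoun is locally bound → Principle B violation.

Principle B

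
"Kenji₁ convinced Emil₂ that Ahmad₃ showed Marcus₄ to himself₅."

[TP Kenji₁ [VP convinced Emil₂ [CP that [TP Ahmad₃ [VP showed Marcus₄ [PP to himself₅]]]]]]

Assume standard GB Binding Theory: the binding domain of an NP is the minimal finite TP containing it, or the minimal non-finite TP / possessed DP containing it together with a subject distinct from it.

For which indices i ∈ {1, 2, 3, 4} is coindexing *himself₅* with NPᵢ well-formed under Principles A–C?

{3, 4}

*himself* is an anaphor, so Principle A applies: it must be bound in its binding domain.
Binding domain of *himself₅*: the embedded TP, whose subject is Ahmad₃.
*Kenji₁* c-commands the anaphor but is outside its binding domain → cannot satisfy Principle A.
*Emil₂* c-commands the anaphor but is outside its binding domain → cannot satisfy Principle A.
*Ahmad₃* c-commands the anaphor within its binding domain → licit binder.
*Marcus₄* c-commands the anaphor within its binding domain → licit binder.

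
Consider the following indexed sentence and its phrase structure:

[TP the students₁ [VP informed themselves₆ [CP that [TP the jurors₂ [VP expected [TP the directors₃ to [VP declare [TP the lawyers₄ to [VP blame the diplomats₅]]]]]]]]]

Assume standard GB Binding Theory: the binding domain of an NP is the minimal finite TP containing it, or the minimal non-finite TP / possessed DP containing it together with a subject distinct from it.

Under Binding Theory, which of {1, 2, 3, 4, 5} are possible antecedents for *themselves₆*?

*themselves* is an anaphor, so Principle A applies: it must be bound in its binding domain.
Binding domain of *themselves₆*: the matrix TP, whose subject is the students₁.
*the students₁* c-commands the anaphor within its binding domain → licit binder.
*the jurors₂* does not c-command the anaphor → cannot bind it.
*the directors₃* does not c-command the anaphor → cannot bind it.
*the lawyers₄* does not c-command the anaphor → cannot bind it.
*the diplomats₅* does not c-command the anaphor → cannot bind it.

{1}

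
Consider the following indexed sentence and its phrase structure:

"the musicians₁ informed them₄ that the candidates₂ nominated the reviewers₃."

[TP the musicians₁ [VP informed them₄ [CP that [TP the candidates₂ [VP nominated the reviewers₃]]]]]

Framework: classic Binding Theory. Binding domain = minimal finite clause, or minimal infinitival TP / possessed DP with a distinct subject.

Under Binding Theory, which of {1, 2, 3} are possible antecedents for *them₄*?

*them* is a pronoun, so Principle B applies: it must be free in its binding domain.
Binding domain of *them₄*: the matrix TP, whose subject is the musicians₁.
*the musicians₁* c-commands the pronoun within its binding domain → coindexation would violate Principle B.
*the candidates₂*: the pronoun c-commands this R-expression → coindexation would violate Principle C on *the candidates₂*.
*the reviewers₃*: the pronoun c-commands this R-expression → coindexation would violate Principle C on *the reviewers₃*.

none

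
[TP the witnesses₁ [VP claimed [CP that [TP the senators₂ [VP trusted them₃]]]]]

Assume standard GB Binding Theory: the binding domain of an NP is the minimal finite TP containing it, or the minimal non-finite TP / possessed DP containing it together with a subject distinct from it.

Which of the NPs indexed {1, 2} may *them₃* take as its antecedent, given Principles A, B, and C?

*them* is a pronoun, so Principle B applies: it must be free in its binding domain.
Binding domain of *them₃*: the embedded TP, whose subject is the senators₂.
*the witnesses₁* c-commands the pronoun but from outside its binding domain, and is not c-commanded by it → coindexation permitted.
*the senators₂* c-commands the pronoun within its binding domain → coindexation would violate Principle B.

{1}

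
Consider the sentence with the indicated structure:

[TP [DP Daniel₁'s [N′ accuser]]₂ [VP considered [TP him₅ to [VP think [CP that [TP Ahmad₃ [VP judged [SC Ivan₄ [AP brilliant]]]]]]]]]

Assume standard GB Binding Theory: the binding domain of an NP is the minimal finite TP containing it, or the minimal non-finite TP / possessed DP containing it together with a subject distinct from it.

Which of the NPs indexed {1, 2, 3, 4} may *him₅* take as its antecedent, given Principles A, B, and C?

*him* is a pronoun, so Principle B applies: it must be free in its binding domain.
Binding domain of *him₅*: the matrix TP, whose subject is [Daniel₁'s accuser]₂.
*Daniel₁* and the pronoun do not c-command one another → neither Principle B nor Principle C is at stake; coindexation permitted.
*[Daniel₁'s accuser]₂* c-commands the pronoun within its binding domain → coindexation would violate Principle B.
*Ahmad₃*: the pronoun c-commands this R-expression → coindexation would violate Principle C on *Ahmad₃*.
*Ivan₄*: the pronoun c-commands this R-expression → coindexation would violate Principle C on *Ivan₄*.

{1}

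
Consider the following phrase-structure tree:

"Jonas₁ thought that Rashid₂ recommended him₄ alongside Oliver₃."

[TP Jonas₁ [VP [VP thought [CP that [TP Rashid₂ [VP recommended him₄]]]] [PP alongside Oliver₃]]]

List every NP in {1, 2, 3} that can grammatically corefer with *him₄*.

*him* is a pronoun, so Principle B applies: it must be free in its binding domain.
Binding domain of *him₄*: the embedded TP, whose subject is Rashid₂.
*Jonas₁* c-commands the pronoun but from outside its binding domain, and is not c-commanded by it → coindexation permitted.
*Rashid₂* c-commands the pronoun within its binding domain → coindexation would violate Principle B.
*Oliver₃* and the pronoun do not c-command one another → neither Principle B nor Principle C is at stake; coindexation permitted.

{1, 3}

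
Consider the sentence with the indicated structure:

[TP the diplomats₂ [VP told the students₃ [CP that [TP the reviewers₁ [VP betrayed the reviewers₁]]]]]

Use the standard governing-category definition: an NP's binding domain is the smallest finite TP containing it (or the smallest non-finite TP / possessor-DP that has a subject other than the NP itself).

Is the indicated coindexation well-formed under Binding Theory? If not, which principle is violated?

Principle C

The two coindexed NPs are *the reviewers₁* (the lower occurrence) and *the reviewers₁* (the higher occurrence).
*the reviewers₁* (the lower occurrence) is an R-expression. Principle C requires it to be free everywhere.
*the reviewers₁* (the higher occurrence) c-commands it and carries the same index.
The R-expression is bound → Principle C violation.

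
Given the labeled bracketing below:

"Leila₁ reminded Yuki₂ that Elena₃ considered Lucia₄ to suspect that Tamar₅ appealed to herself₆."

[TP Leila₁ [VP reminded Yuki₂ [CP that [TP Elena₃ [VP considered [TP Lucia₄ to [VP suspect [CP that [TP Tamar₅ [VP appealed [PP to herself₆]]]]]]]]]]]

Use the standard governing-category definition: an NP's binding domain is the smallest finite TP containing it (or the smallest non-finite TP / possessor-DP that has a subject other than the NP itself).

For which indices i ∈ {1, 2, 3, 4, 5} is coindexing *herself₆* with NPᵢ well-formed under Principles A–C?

{5}

*herself* is an anaphor, so Principle A applies: it must be bound in its binding domain.
Binding domain of *herself₆*: the embedded TP, whose subject is Tamar₅.
*Leila₁* c-commands the anaphor but is outside its binding domain → cannot satisfy Principle A.
*Yuki₂* c-commands the anaphor but is outside its binding domain → cannot satisfy Principle A.
*Elena₃* c-commands the anaphor but is outside its binding domain → cannot satisfy Principle A.
*Lucia₄* c-commands the anaphor but is outside its binding domain → cannot satisfy Principle A.
*Tamar₅* c-commands the anaphor within its binding domain → licit binder.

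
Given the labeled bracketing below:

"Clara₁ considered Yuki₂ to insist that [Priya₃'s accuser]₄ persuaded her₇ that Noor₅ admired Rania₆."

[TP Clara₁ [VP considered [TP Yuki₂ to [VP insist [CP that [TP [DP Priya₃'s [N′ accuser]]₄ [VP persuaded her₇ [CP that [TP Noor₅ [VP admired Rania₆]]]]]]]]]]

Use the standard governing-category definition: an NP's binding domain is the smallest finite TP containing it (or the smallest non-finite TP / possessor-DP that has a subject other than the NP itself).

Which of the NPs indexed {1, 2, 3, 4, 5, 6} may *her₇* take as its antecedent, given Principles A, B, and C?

{1, 2, 3}

*her* is a pronoun, so Principle B applies: it must be free in its binding domain.
Binding domain of *her₇*: the embedded TP, whose subject is [Priya₃'s accuser]₄.
*Clara₁* c-commands the pronoun but from outside its binding domain, and is not c-commanded by it → coindexation permitted.
*Yuki₂* c-commands the pronoun but from outside its binding domain, and is not c-commanded by it → coindexation permitted.
*Priya₃* and the pronoun do not c-command one another → neither Principle B nor Principle C is at stake; coindexation permitted.
*[Priya₃'s accuser]₄* c-commands the pronoun within its binding domain → coindexation would violate Principle B.
*Noor₅*: the pronoun c-commands this R-expression → coindexation would violate Principle C on *Noor₅*.
*Rania₆*: the pronoun c-commands this R-expression → coindexation would violate Principle C on *Rania₆*.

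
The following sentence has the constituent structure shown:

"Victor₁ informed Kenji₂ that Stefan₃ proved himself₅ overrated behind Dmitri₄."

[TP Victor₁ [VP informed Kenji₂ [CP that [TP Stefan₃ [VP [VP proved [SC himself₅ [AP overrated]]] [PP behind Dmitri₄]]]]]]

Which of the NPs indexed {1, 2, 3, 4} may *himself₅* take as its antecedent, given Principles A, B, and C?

*himself* is an anaphor, so Principle A applies: it must be bound in its binding domain.
Binding domain of *himself₅*: the embedded TP, whose subject is Stefan₃.
*Victor₁* c-commands the anaphor but is outside its binding domain → cannot satisfy Principle A.
*Kenji₂* c-commands the anaphor but is outside its binding domain → cannot satisfy Principle A.
*Stefan₃* c-commands the anaphor within its binding domain → licit binder.
*Dmitri₄* does not c-command the anaphor → cannot bind it.

{3}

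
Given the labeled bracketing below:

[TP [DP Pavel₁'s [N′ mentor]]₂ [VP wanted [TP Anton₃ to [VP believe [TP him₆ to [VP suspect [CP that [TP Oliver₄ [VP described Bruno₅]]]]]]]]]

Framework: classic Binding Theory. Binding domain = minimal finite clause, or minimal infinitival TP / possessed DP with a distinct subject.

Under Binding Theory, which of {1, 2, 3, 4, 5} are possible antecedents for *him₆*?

*him* is a pronoun, so Principle B applies: it must be free in its binding domain.
Binding domain of *him₆*: the embedded TP, whose subject is Anton₃.
*Pavel₁* and the pronoun do not c-command one another → neither Principle B nor Principle C is at stake; coindexation permitted.
*[Pavel₁'s mentor]₂* c-commands the pronoun but from outside its binding domain, and is not c-commanded by it → coindexation permitted.
*Anton₃* c-commands the pronoun within its binding domain → coindexation would violate Principle B.
*Oliver₄*: the pronoun c-commands this R-expression → coindexation would violate Principle C on *Oliver₄*.
*Bruno₅*: the pronoun c-commands this R-expression → coindexation would violate Principle C on *Bruno₅*.

{1, 2}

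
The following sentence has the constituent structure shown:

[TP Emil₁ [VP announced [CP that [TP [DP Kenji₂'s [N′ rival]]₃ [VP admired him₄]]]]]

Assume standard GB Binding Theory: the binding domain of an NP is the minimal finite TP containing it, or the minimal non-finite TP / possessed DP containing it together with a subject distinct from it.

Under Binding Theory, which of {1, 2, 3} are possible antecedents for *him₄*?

{1, 2}

*him* is a pronoun, so Principle B applies: it must be free in its binding domain.
Binding domain of *him₄*: the embedded TP, whose subject is [Kenji₂'s rival]₃.
*Emil₁* c-commands the pronoun but from outside its binding domain, and is not c-commanded by it → coindexation permitted.
*Kenji₂* and the pronoun do not c-command one another → neither Principle B nor Principle C is at stake; coindexation permitted.
*[Kenji₂'s rival]₃* c-commands the pronoun within its binding domain → coindexation would violate Principle B.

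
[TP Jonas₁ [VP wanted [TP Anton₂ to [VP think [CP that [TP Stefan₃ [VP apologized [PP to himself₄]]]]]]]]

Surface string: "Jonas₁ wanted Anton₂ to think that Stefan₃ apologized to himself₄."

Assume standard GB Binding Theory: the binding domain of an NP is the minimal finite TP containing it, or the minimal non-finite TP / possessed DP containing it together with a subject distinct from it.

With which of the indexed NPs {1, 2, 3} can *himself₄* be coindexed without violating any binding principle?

*himself* is an anaphor, so Principle A applies: it must be bound in its binding domain.
Binding domain of *himself₄*: the embedded TP, whose subject is Stefan₃.
*Jonas₁* c-commands the anaphor but is outside its binding domain → cannot satisfy Principle A.
*Anton₂* c-commands the anaphor but is outside its binding domain → cannot satisfy Principle A.
*Stefan₃* c-commands the anaphor within its binding domain → licit binder.

{3}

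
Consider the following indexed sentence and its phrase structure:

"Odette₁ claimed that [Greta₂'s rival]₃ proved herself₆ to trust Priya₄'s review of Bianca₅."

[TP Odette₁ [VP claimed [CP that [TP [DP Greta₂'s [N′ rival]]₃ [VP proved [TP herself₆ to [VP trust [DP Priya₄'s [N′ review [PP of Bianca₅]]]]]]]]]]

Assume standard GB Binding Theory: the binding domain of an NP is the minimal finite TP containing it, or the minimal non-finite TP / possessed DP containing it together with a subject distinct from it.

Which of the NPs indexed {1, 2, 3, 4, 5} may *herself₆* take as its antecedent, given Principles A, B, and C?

*herself* is an anaphor, so Principle A applies: it must be bound in its binding domain.
Binding domain of *herself₆*: the embedded TP, whose subject is [Greta₂'s rival]₃.
*Odette₁* c-commands the anaphor but is outside its binding domain → cannot satisfy Principle A.
*Greta₂* does not c-command the anaphor → cannot bind it.
*[Greta₂'s rival]₃* c-commands the anaphor within its binding domain → licit binder.
*Priya₄* does not c-command the anaphor → cannot bind it.
*Bianca₅* does not c-command the anaphor → cannot bind it.

{3}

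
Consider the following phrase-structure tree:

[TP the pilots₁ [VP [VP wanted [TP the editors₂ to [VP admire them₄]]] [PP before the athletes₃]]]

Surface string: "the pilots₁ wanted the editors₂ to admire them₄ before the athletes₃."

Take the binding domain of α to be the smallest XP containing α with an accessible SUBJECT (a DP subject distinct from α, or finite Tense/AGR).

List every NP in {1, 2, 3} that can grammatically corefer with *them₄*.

{1, 3}

*them* is a pronoun, so Principle B applies: it must be free in its binding domain.
Binding domain of *them₄*: the embedded TP, whose subject is the editors₂.
*the pilots₁* c-commands the pronoun but from outside its binding domain, and is not c-commanded by it → coindexation permitted.
*the editors₂* c-commands the pronoun within its binding domain → coindexation would violate Principle B.
*the athletes₃* and the pronoun do not c-command one another → neither Principle B nor Principle C is at stake; coindexation permitted.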